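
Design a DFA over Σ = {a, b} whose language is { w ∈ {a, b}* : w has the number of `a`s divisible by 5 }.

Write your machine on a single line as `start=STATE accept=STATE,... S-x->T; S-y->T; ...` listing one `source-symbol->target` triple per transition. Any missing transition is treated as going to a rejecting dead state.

start=s0; accept=s0; s0-a->s1; s0-b->s0; s1-a->s2; s1-b->s1; s2-a->s3; s2-b->s2; s3-a->s4; s3-b->s3; s4-a->s0; s4-b->s4

Keep the running count of `a`s modulo 5: each `a` advances along the cycle s0 → s1 → s2 → s3 → s4 → s0 while other symbols loop. Accept at s0.
With 5 states:
        a   b  
>* s0   s1  s0 
   s1   s2  s1 
   s2   s3  s2 
   s3   s4  s3 
   s4   s0  s4 
(> = start, * = accepting)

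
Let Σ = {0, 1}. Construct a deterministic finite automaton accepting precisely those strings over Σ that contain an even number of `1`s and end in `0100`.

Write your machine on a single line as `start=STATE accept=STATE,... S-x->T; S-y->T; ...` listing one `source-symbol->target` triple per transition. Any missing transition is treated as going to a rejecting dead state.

start=S0; accept=S5; S0-0->S0; S0-1->S1; S1-0->S2; S1-1->S0; S2-0->S2; S2-1->S3; S3-0->S4; S3-1->S1; S4-0->S5; S4-1->S1; S5-0->S0; S5-1->S1

Handle the two conditions separately and then intersect. One (2 states) tracks the count of `1`s modulo 2; the other (5 states) tracks how much of the suffix `0100` has currently been matched. Each combined state is a pair, one component from each; accept when both components accept. After merging equivalent states the machine shrinks.
        0   1  
>  S0   S0  S1 
   S1   S2  S0 
   S2   S2  S3 
   S3   S4  S1 
   S4   S5  S1 
 * S5   S0  S1 
(> = start, * = accepting)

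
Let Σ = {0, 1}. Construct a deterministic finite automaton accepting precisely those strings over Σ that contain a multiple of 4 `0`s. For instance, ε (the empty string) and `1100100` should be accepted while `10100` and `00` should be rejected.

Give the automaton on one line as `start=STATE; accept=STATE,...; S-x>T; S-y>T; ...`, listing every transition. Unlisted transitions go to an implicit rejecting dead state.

start=q0; accept=q0; q0-0>q1; q0-1>q0; q1-0>q2; q1-1>q1; q2-0>q3; q2-1>q2; q3-0>q0; q3-1>q3

Keep the running count of `0`s modulo 4: each `0` advances along the cycle q0 → q1 → q2 → q3 → q0 while other symbols loop. Accept at q0.
With 4 states:
        0   1  
>* q0   q1  q0 
   q1   q2  q1 
   q2   q3  q2 
   q3   q0  q3 
(> = start, * = accepting)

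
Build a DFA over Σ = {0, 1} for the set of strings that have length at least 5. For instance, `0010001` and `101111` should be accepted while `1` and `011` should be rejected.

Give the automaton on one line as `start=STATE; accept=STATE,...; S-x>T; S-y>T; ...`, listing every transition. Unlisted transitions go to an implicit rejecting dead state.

start=A; accept=F,G; A-0>B; A-1>B; B-0>C; B-1>C; C-0>D; C-1>D; D-0>E; D-1>E; E-0>F; E-1>F; F-0>G; F-1>G; G-0>G; G-1>G

Count input length up to 6: every symbol moves from A toward G, which means 'more than 5' and absorbs. Accept from {F, G}.
With 7 states:
       0  1 
>  A   B  B 
   B   C  C 
   C   D  D 
   D   E  E 
   E   F  F 
 * F   G  G 
 * G   G  G 
(> = start, * = accepting)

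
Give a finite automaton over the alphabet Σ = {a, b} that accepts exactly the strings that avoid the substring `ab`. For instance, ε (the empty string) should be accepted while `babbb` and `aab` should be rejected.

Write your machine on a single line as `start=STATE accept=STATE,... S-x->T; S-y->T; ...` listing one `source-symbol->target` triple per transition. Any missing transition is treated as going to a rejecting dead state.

start=s0; accept=s0,s1; s0-a->s1; s0-b->s0; s1-a->s1; s1-b->s2; s2-a->s2; s2-b->s2

Track partial matches of the forbidden pattern `ab`. State s2 is a dead state reached once `ab` has occurred; every other state accepts. s0 means no part of `ab` is currently matched.
        a   b  
>* s0   s1  s0 
 * s1   s1  s2 
   s2   s2  s2 
(> = start, * = accepting)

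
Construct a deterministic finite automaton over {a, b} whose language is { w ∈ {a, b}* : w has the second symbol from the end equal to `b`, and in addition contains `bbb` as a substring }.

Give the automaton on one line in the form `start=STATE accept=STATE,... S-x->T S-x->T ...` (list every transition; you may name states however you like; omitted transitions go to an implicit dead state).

Handle the two conditions separately and then intersect. One (7 states) tracks the last 2 symbols read; the other (4 states) tracks whether and how much of `bbb` has been seen. Each combined state is a pair, one component from each; accept when both components accept.
11 states suffice.
          a    b  
>  s0     s1   s2 
   s1     s3   s4 
   s2     s5   s6 
   s3     s3   s4 
   s4     s5   s6 
   s5     s3   s4 
   s6     s5   s7 
 * s7     s8   s7 
 * s8     s9  s10 
   s9     s9  s10 
   s10    s8   s7 
(> = start, * = accepting)

start=s0 accept=s7,s8 s0-a->s1 s0-b->s2 s1-a->s3 s1-b->s4 s2-a->s5 s2-b->s6 s3-a->s3 s3-b->s4 s4-a->s5 s4-b->s6 s5-a->s3 s5-b->s4 s6-a->s5 s6-b->s7 s7-a->s8 s7-b->s7 s8-a->s9 s8-b->s10 s9-a->s9 s9-b->s10 s10-a->s8 s10-b->s7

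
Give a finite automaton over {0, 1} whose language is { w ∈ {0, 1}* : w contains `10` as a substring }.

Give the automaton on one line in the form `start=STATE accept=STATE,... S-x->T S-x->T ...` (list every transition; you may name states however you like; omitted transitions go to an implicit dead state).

Track how much of `10` has been matched so far: state A is no progress, C is the absorbing accept state reached once `10` has occurred. Intermediate states record partial matches; on a mismatch, fall back to the longest reusable overlap.
       0  1 
>  A   A  B 
   B   C  B 
 * C   C  C 
(> = start, * = accepting)

start=A accept=C A-0->A A-1->B B-0->C B-1->B C-0->C C-1->C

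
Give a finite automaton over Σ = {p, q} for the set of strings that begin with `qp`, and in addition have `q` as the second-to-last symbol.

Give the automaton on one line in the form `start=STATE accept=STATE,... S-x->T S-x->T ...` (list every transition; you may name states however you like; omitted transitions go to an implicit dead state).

Build one automaton per condition and run them in lockstep. The first has 4 states tracking whether the input so far still matches the prefix `qp`; the second has 7 states tracking the last 2 symbols read. A product state is a pair (one from each), accepting exactly when both do. Equivalent product states are then merged.
With 7 states:
       p  q 
>  A   B  C 
   B   B  B 
   C   D  B 
 * D   E  F 
   E   E  F 
   F   D  G 
 * G   D  G 
(> = start, * = accepting)

start=A accept=D,G A-p->B A-q->C B-p->B B-q->B C-p->D C-q->B D-p->E D-q->F E-p->E E-q->F F-p->D F-q->G G-p->D G-q->G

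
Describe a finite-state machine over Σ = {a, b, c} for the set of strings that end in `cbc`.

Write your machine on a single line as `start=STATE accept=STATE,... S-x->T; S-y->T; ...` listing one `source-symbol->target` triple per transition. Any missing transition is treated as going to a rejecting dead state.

start=q0; accept=q3; q0-a->q0; q0-b->q0; q0-c->q1; q1-a->q0; q1-b->q2; q1-c->q1; q2-a->q0; q2-b->q0; q2-c->q3; q3-a->q0; q3-b->q2; q3-c->q1

Let each state record the length of the longest suffix of the input read so far that is also a prefix of `cbc`. q1 means the last symbol is `c`; q2 means the last 2 symbols are `cb`; q3 means the last 3 symbols are `cbc`. Accept only at q3, where the string currently ends in `cbc`.
        a   b   c  
>  q0   q0  q0  q1 
   q1   q0  q2  q1 
   q2   q0  q0  q3 
 * q3   q0  q2  q1 
(> = start, * = accepting)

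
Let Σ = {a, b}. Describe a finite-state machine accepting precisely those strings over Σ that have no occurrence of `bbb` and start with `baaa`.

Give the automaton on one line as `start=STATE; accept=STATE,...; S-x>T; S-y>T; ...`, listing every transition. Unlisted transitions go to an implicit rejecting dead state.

start=q0; accept=q8,q9,q10; q0-a>q1; q0-b>q2; q1-a>q1; q1-b>q3; q2-a>q4; q2-b>q5; q3-a>q1; q3-b>q5; q4-a>q6; q4-b>q3; q5-a>q1; q5-b>q7; q6-a>q8; q6-b>q3; q7-a>q7; q7-b>q7; q8-a>q8; q8-b>q9; q9-a>q8; q9-b>q10; q10-a>q8; q10-b>q11; q11-a>q11; q11-b>q11

Handle the two conditions separately and then intersect. The first has 4 states tracking partial matches of the forbidden pattern `bbb`; the second has 6 states tracking whether the input so far still matches the prefix `baaa`. A product state is a pair (one from each), accepting exactly when both do.
12 states suffice.
          a    b  
>  q0     q1   q2 
   q1     q1   q3 
   q2     q4   q5 
   q3     q1   q5 
   q4     q6   q3 
   q5     q1   q7 
   q6     q8   q3 
   q7     q7   q7 
 * q8     q8   q9 
 * q9     q8  q10 
 * q10    q8  q11 
   q11   q11  q11 
(> = start, * = accepting)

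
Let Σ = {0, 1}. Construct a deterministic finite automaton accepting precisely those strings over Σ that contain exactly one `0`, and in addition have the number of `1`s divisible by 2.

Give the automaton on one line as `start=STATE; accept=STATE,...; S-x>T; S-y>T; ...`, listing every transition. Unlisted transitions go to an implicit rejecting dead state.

start=q0; accept=q1; q0-0>q1; q0-1>q2; q1-0>q3; q1-1>q4; q2-0>q4; q2-1>q0; q3-0>q3; q3-1>q3; q4-0>q3; q4-1>q1

Run two small machines in parallel and take their product. The first has 3 states tracking the count of `0`s, saturating at 2; the second has 2 states tracking the count of `1`s modulo 2. A product state is a pair (one from each), accepting exactly when both do. Equivalent product states are then merged.
5 states suffice.
        0   1  
>  q0   q1  q2 
 * q1   q3  q4 
   q2   q4  q0 
   q3   q3  q3 
   q4   q3  q1 
(> = start, * = accepting)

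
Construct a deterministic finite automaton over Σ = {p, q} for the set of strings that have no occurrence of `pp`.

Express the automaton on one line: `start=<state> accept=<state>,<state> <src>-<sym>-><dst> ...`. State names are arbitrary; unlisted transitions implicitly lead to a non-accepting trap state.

start=S0 accept=S0,S1 S0-p->S1 S0-q->S0 S1-p->S2 S1-q->S0 S2-p->S2 S2-q->S2

This is the complement of 'contains `pp`'. Use the same substring-matching states — S0 through S2 holding how much of `pp` has just been matched — but flip the accepting set: everything except the trap S2 accepts.
A 3-state machine:
        p   q  
>* S0   S1  S0 
 * S1   S2  S0 
   S2   S2  S2 
(> = start, * = accepting)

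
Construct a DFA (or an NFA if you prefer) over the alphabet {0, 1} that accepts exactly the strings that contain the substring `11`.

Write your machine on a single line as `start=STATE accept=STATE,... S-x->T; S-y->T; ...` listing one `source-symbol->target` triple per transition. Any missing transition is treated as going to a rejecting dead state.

start=q0; accept=q2; q0-0->q0; q0-1->q1; q1-0->q0; q1-1->q2; q2-0->q2; q2-1->q2

States q0..q1 record the length of the longest prefix of `11` that matches the current input suffix. Reaching q2 means `11` has been seen, and we stay there forever. Accept from q2.
        0   1  
>  q0   q0  q1 
   q1   q0  q2 
 * q2   q2  q2 
(> = start, * = accepting)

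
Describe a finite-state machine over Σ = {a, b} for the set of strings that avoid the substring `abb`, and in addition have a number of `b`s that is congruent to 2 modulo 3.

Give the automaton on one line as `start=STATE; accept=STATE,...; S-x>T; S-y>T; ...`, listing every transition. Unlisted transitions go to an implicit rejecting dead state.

Run two small machines in parallel and take their product. One (4 states) tracks partial matches of the forbidden pattern `abb`; the other (3 states) tracks the count of `b`s modulo 3. Each combined state is a pair, one component from each; accept when both components accept. Minimizing collapses redundant product states.
A 10-state machine:
        a   b  
>  q0   q1  q2 
   q1   q1  q3 
   q2   q4  q5 
   q3   q4  q6 
   q4   q4  q7 
 * q5   q8  q0 
   q6   q6  q6 
 * q7   q8  q6 
 * q8   q8  q9 
   q9   q1  q6 
(> = start, * = accepting)

start=q0; accept=q5,q7,q8; q0-a>q1; q0-b>q2; q1-a>q1; q1-b>q3; q2-a>q4; q2-b>q5; q3-a>q4; q3-b>q6; q4-a>q4; q4-b>q7; q5-a>q8; q5-b>q0; q6-a>q6; q6-b>q6; q7-a>q8; q7-b>q6; q8-a>q8; q8-b>q9; q9-a>q1; q9-b>q6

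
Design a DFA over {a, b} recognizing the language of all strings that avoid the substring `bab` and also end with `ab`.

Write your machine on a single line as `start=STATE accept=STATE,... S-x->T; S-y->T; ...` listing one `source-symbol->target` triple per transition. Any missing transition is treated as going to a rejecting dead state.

start=S0; accept=S3; S0-a->S1; S0-b->S2; S1-a->S1; S1-b->S3; S2-a->S4; S2-b->S2; S3-a->S4; S3-b->S2; S4-a->S1; S4-b->S5; S5-a->S5; S5-b->S5

Handle the two conditions separately and then intersect. The first has 4 states tracking partial matches of the forbidden pattern `bab`; the second has 3 states tracking how much of the suffix `ab` has currently been matched. A product state is a pair (one from each), accepting exactly when both do. Equivalent product states are then merged.
        a   b  
>  S0   S1  S2 
   S1   S1  S3 
   S2   S4  S2 
 * S3   S4  S2 
   S4   S1  S5 
   S5   S5  S5 
(> = start, * = accepting)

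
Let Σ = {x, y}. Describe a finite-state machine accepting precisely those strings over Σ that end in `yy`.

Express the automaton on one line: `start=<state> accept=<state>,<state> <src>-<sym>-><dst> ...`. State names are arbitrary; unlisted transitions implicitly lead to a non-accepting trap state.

Remember how much of `yy` the current input suffix matches. State q0 means no match yet; q1 means the last symbol is `y`; q2 means the last 2 symbols are `yy`. Only q2 accepts. On a mismatch, fall back to the longest proper suffix that is still a prefix of `yy`.
3 states suffice.
        x   y  
>  q0   q0  q1 
   q1   q0  q2 
 * q2   q0  q2 
(> = start, * = accepting)

start=q0 accept=q2 q0-x->q0 q0-y->q1 q1-x->q0 q1-y->q2 q2-x->q0 q2-y->q2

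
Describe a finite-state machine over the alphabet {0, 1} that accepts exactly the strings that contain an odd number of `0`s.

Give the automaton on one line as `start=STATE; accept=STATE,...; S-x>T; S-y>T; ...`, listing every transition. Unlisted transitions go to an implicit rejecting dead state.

start=q0; accept=q1; q0-0>q1; q0-1>q0; q1-0>q0; q1-1>q1

The only thing that matters is how many `0`s have appeared, reduced mod 2. Use one state per residue: q0 for 0, …, q1 for 1. Reading `0` moves to the next residue; anything else stays put. q1 is accepting.
        0   1  
>  q0   q1  q0 
 * q1   q0  q1 
(> = start, * = accepting)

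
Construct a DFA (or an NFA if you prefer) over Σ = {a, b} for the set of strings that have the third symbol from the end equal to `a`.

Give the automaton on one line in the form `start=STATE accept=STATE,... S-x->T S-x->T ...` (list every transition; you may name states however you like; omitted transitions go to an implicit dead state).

A DFA must remember the last 3 symbols (since which symbol is third-to-last isn't known until the input ends). Use one state per possible window of the last ≤3 symbols; accept from those whose window starts with `a`.
With 15 states:
          a    b  
>  q0     q1   q2 
   q1     q3   q4 
   q2     q5   q6 
   q3     q7   q8 
   q4     q9  q10 
   q5    q11  q12 
   q6    q13  q14 
 * q7     q7   q8 
 * q8     q9  q10 
 * q9    q11  q12 
 * q10   q13  q14 
   q11    q7   q8 
   q12    q9  q10 
   q13   q11  q12 
   q14   q13  q14 
(> = start, * = accepting)

start=q0 accept=q7,q8,q9,q10 q0-a->q1 q0-b->q2 q1-a->q3 q1-b->q4 q2-a->q5 q2-b->q6 q3-a->q7 q3-b->q8 q4-a->q9 q4-b->q10 q5-a->q11 q5-b->q12 q6-a->q13 q6-b->q14 q7-a->q7 q7-b->q8 q8-a->q9 q8-b->q10 q9-a->q11 q9-b->q12 q10-a->q13 q10-b->q14 q11-a->q7 q11-b->q8 q12-a->q9 q12-b->q10 q13-a->q11 q13-b->q12 q14-a->q13 q14-b->q14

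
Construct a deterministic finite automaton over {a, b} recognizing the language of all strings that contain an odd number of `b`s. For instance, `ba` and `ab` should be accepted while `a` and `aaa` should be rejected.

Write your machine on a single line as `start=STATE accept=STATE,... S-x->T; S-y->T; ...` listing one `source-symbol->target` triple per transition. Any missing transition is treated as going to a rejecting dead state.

start=s0; accept=s1; s0-a->s0; s0-b->s1; s1-a->s1; s1-b->s0

Keep the running count of `b`s modulo 2: each `b` advances along the cycle s0 → s1 → s0 while other symbols loop. Accept at s1.
With 2 states:
        a   b  
>  s0   s0  s1 
 * s1   s1  s0 
(> = start, * = accepting)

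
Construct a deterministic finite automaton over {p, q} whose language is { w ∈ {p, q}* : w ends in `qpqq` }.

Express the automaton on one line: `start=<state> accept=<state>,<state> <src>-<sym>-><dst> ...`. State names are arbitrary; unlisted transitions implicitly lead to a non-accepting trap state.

start=s0 accept=s4 s0-p->s0 s0-q->s1 s1-p->s2 s1-q->s1 s2-p->s0 s2-q->s3 s3-p->s2 s3-q->s4 s4-p->s2 s4-q->s1

Let each state record the length of the longest suffix of the input read so far that is also a prefix of `qpqq`. s1 means the last symbol is `q`; s2 means the last 2 symbols are `qp`; s3 means the last 3 symbols are `qpq`; s4 means the last 4 symbols are `qpqq`. Accept only at s4, where the string currently ends in `qpqq`.
5 states suffice.
        p   q  
>  s0   s0  s1 
   s1   s2  s1 
   s2   s0  s3 
   s3   s2  s4 
 * s4   s2  s1 
(> = start, * = accepting)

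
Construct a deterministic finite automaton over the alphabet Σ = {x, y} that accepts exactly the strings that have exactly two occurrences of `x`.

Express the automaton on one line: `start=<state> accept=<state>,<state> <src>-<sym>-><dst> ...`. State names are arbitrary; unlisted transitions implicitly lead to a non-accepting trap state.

Count `x`s, saturating at 3: states q0 through q2 mean 0 through 2 `x`s seen; q3 means more than 2. Each `x` increments (capped at q3); other symbols loop. Accept from {q2}.
4 states suffice.
        x   y  
>  q0   q1  q0 
   q1   q2  q1 
 * q2   q3  q2 
   q3   q3  q3 
(> = start, * = accepting)

start=q0 accept=q2 q0-x->q1 q0-y->q0 q1-x->q2 q1-y->q1 q2-x->q3 q2-y->q2 q3-x->q3 q3-y->q3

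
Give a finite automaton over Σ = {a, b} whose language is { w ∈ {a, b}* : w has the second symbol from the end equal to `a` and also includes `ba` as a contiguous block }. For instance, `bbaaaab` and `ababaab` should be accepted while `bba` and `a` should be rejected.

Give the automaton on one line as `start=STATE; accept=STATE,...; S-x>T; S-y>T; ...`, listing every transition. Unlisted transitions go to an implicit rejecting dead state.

Run two small machines in parallel and take their product. The first has 7 states tracking the last 2 symbols read; the second has 3 states tracking whether and how much of `ba` has been seen. A product state is a pair (one from each), accepting exactly when both do.
With 10 states:
        a   b  
>  S0   S1  S2 
   S1   S3  S4 
   S2   S5  S6 
   S3   S3  S4 
   S4   S5  S6 
   S5   S7  S8 
   S6   S5  S6 
 * S7   S7  S8 
 * S8   S5  S9 
   S9   S5  S9 
(> = start, * = accepting)

start=S0; accept=S7,S8; S0-a>S1; S0-b>S2; S1-a>S3; S1-b>S4; S2-a>S5; S2-b>S6; S3-a>S3; S3-b>S4; S4-a>S5; S4-b>S6; S5-a>S7; S5-b>S8; S6-a>S5; S6-b>S6; S7-a>S7; S7-b>S8; S8-a>S5; S8-b>S9; S9-a>S5; S9-b>S9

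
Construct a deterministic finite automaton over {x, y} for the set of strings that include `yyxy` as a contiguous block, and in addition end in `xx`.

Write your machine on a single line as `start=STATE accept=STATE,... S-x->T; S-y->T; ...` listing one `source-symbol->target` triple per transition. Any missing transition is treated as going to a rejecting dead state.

Run two small machines in parallel and take their product. One (5 states) tracks whether and how much of `yyxy` has been seen; the other (3 states) tracks how much of the suffix `xx` has currently been matched. Each combined state is a pair, one component from each; accept when both components accept.
9 states suffice.
        x   y  
>  q0   q1  q2 
   q1   q3  q2 
   q2   q1  q4 
   q3   q3  q2 
   q4   q5  q4 
   q5   q3  q6 
   q6   q7  q6 
   q7   q8  q6 
 * q8   q8  q6 
(> = start, * = accepting)

start=q0; accept=q8; q0-x->q1; q0-y->q2; q1-x->q3; q1-y->q2; q2-x->q1; q2-y->q4; q3-x->q3; q3-y->q2; q4-x->q5; q4-y->q4; q5-x->q3; q5-y->q6; q6-x->q7; q6-y->q6; q7-x->q8; q7-y->q6; q8-x->q8; q8-y->q6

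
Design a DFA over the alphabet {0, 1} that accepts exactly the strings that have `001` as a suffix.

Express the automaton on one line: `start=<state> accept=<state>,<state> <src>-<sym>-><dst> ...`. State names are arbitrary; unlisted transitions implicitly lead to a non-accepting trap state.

Remember how much of `001` the current input suffix matches. State s0 means no match yet; s1 means the last symbol is `0`; s2 means the last 2 symbols are `00`; s3 means the last 3 symbols are `001`. Only s3 accepts. On a mismatch, fall back to the longest proper suffix that is still a prefix of `001`.
4 states suffice.
        0   1  
>  s0   s1  s0 
   s1   s2  s0 
   s2   s2  s3 
 * s3   s1  s0 
(> = start, * = accepting)

start=s0 accept=s3 s0-0->s1 s0-1->s0 s1-0->s2 s1-1->s0 s2-0->s2 s2-1->s3 s3-0->s1 s3-1->s0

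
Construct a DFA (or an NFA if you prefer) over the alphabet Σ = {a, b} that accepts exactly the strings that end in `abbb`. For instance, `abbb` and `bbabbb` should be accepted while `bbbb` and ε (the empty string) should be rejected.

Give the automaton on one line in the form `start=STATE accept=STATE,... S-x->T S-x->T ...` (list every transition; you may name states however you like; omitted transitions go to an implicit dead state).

start=q0 accept=q4 q0-a->q1 q0-b->q0 q1-a->q1 q1-b->q2 q2-a->q1 q2-b->q3 q3-a->q1 q3-b->q4 q4-a->q1 q4-b->q0

Remember how much of `abbb` the current input suffix matches. State q0 means no match yet; q1 means the last symbol is `a`; q2 means the last 2 symbols are `ab`; q3 means the last 3 symbols are `abb`; q4 means the last 4 symbols are `abbb`. Only q4 accepts. On a mismatch, fall back to the longest proper suffix that is still a prefix of `abbb`.
A 5-state machine:
        a   b  
>  q0   q1  q0 
   q1   q1  q2 
   q2   q1  q3 
   q3   q1  q4 
 * q4   q1  q0 
(> = start, * = accepting)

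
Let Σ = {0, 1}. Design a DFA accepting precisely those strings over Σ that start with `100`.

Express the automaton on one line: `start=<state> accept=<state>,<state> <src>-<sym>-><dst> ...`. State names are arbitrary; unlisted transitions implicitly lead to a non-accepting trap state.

Check the first 3 symbols one by one: s0 through s2 record how many have matched `100` so far; any wrong symbol goes to the dead state s4. After all 3 match we enter the accepting sink s3.
A 5-state machine:
        0   1  
>  s0   s4  s1 
   s1   s2  s4 
   s2   s3  s4 
 * s3   s3  s3 
   s4   s4  s4 
(> = start, * = accepting)

start=s0 accept=s3 s0-0->s4 s0-1->s1 s1-0->s2 s1-1->s4 s2-0->s3 s2-1->s4 s3-0->s3 s3-1->s3 s4-0->s4 s4-1->s4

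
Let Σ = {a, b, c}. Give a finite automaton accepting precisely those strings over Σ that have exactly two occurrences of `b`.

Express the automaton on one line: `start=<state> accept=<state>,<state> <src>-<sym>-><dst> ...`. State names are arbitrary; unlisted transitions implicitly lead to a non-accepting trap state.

Count `b`s, saturating at 3: states q0 through q2 mean 0 through 2 `b`s seen; q3 means more than 2. Each `b` increments (capped at q3); other symbols loop. Accept from {q2}.
A 4-state machine:
        a   b   c  
>  q0   q0  q1  q0 
   q1   q1  q2  q1 
 * q2   q2  q3  q2 
   q3   q3  q3  q3 
(> = start, * = accepting)

start=q0 accept=q2 q0-a->q0 q0-b->q1 q0-c->q0 q1-a->q1 q1-b->q2 q1-c->q1 q2-a->q2 q2-b->q3 q2-c->q2 q3-a->q3 q3-b->q3 q3-c->q3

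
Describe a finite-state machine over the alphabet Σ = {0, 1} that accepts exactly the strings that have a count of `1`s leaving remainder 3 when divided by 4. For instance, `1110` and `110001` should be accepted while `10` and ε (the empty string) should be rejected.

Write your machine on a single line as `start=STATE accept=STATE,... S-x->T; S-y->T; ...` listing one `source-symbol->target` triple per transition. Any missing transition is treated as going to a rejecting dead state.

start=q0; accept=q3; q0-0->q0; q0-1->q1; q1-0->q1; q1-1->q2; q2-0->q2; q2-1->q3; q3-0->q3; q3-1->q0

The only thing that matters is how many `1`s have appeared, reduced mod 4. Use one state per residue: q0 for 0, …, q3 for 3. Reading `1` moves to the next residue; anything else stays put. q3 is accepting.
A 4-state machine:
        0   1  
>  q0   q0  q1 
   q1   q1  q2 
   q2   q2  q3 
 * q3   q3  q0 
(> = start, * = accepting)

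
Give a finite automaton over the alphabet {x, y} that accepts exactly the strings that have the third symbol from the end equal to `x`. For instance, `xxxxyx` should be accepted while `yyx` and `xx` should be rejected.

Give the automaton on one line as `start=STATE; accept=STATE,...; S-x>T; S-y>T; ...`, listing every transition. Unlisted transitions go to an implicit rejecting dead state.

start=q0; accept=q7,q8,q9,q10; q0-x>q1; q0-y>q2; q1-x>q3; q1-y>q4; q2-x>q5; q2-y>q6; q3-x>q7; q3-y>q8; q4-x>q9; q4-y>q10; q5-x>q11; q5-y>q12; q6-x>q13; q6-y>q14; q7-x>q7; q7-y>q8; q8-x>q9; q8-y>q10; q9-x>q11; q9-y>q12; q10-x>q13; q10-y>q14; q11-x>q7; q11-y>q8; q12-x>q9; q12-y>q10; q13-x>q11; q13-y>q12; q14-x>q13; q14-y>q14

Because acceptance depends on a position counted from the end, the machine has to buffer the most recent 3 symbols. Make each state the string of the last up-to-3 symbols read; on input `x` shift the window left and append `x`. Accept when the buffered window has length 3 and begins with `x`.
With 15 states:
          x    y  
>  q0     q1   q2 
   q1     q3   q4 
   q2     q5   q6 
   q3     q7   q8 
   q4     q9  q10 
   q5    q11  q12 
   q6    q13  q14 
 * q7     q7   q8 
 * q8     q9  q10 
 * q9    q11  q12 
 * q10   q13  q14 
   q11    q7   q8 
   q12    q9  q10 
   q13   q11  q12 
   q14   q13  q14 
(> = start, * = accepting)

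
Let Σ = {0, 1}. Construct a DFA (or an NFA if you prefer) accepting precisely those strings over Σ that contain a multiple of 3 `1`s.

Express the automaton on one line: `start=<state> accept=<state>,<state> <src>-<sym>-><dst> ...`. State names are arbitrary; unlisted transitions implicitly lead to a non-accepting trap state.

The only thing that matters is how many `1`s have appeared, reduced mod 3. Use one state per residue: q0 for 0, …, q2 for 2. Reading `1` moves to the next residue; anything else stays put. q0 is accepting.
3 states suffice.
        0   1  
>* q0   q0  q1 
   q1   q1  q2 
   q2   q2  q0 
(> = start, * = accepting)

start=q0 accept=q0 q0-0->q0 q0-1->q1 q1-0->q1 q1-1->q2 q2-0->q2 q2-1->q0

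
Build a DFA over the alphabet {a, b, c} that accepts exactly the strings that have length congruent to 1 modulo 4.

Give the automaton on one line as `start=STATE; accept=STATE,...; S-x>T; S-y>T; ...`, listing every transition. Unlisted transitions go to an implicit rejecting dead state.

start=S0; accept=S1; S0-a>S1; S0-b>S1; S0-c>S1; S1-a>S2; S1-b>S2; S1-c>S2; S2-a>S3; S2-b>S3; S2-c>S3; S3-a>S0; S3-b>S0; S3-c>S0

Count input length modulo 4: every symbol advances one step around the cycle S0 → S1 → S2 → S3 → S0. Accept at S1.
4 states suffice.
        a   b   c  
>  S0   S1  S1  S1 
 * S1   S2  S2  S2 
   S2   S3  S3  S3 
   S3   S0  S0  S0 
(> = start, * = accepting)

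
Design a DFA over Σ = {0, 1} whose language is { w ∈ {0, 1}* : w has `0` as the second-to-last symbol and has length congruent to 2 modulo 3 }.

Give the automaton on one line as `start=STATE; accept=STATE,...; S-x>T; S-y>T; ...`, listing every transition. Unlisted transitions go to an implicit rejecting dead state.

start=q0; accept=q3,q4; q0-0>q1; q0-1>q2; q1-0>q3; q1-1>q4; q2-0>q5; q2-1>q6; q3-0>q7; q3-1>q8; q4-0>q9; q4-1>q10; q5-0>q7; q5-1>q8; q6-0>q9; q6-1>q10; q7-0>q11; q7-1>q12; q8-0>q13; q8-1>q14; q9-0>q11; q9-1>q12; q10-0>q13; q10-1>q14; q11-0>q3; q11-1>q4; q12-0>q5; q12-1>q6; q13-0>q3; q13-1>q4; q14-0>q5; q14-1>q6

Handle the two conditions separately and then intersect. The first has 7 states tracking the last 2 symbols read; the second has 3 states tracking the input length modulo 3. A product state is a pair (one from each), accepting exactly when both do.
With 15 states:
          0    1  
>  q0     q1   q2 
   q1     q3   q4 
   q2     q5   q6 
 * q3     q7   q8 
 * q4     q9  q10 
   q5     q7   q8 
   q6     q9  q10 
   q7    q11  q12 
   q8    q13  q14 
   q9    q11  q12 
   q10   q13  q14 
   q11    q3   q4 
   q12    q5   q6 
   q13    q3   q4 
   q14    q5   q6 
(> = start, * = accepting)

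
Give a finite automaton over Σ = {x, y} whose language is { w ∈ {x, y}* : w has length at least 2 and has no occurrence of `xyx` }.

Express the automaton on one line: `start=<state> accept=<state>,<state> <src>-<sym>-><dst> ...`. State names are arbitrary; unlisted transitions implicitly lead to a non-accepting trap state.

Build one automaton per condition and run them in lockstep. One (4 states) tracks the input length, saturating at 3; the other (4 states) tracks partial matches of the forbidden pattern `xyx`. Each combined state is a pair, one component from each; accept when both components accept. After merging equivalent states the machine shrinks.
With 7 states:
        x   y  
>  S0   S1  S2 
   S1   S3  S4 
   S2   S3  S5 
 * S3   S3  S4 
 * S4   S6  S5 
 * S5   S3  S5 
   S6   S6  S6 
(> = start, * = accepting)

start=S0 accept=S3,S4,S5 S0-x->S1 S0-y->S2 S1-x->S3 S1-y->S4 S2-x->S3 S2-y->S5 S3-x->S3 S3-y->S4 S4-x->S6 S4-y->S5 S5-x->S3 S5-y->S5 S6-x->S6 S6-y->S6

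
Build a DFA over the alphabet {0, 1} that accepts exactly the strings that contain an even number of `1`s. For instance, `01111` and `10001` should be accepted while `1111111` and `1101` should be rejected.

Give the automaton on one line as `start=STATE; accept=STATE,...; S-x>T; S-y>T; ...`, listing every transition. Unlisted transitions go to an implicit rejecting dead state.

start=s0; accept=s0; s0-0>s0; s0-1>s1; s1-0>s1; s1-1>s0

The only thing that matters is how many `1`s have appeared, reduced mod 2. Use one state per residue: s0 for 0, …, s1 for 1. Reading `1` moves to the next residue; anything else stays put. s0 is accepting.
2 states suffice.
        0   1  
>* s0   s0  s1 
   s1   s1  s0 
(> = start, * = accepting)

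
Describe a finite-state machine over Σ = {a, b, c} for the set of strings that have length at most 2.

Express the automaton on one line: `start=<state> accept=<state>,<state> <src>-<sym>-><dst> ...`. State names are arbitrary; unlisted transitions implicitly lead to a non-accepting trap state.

Count input length up to 3: every symbol moves from q0 toward q3, which means 'more than 2' and absorbs. Accept from {q0, q1, q2}.
        a   b   c  
>* q0   q1  q1  q1 
 * q1   q2  q2  q2 
 * q2   q3  q3  q3 
   q3   q3  q3  q3 
(> = start, * = accepting)

start=q0 accept=q0,q1,q2 q0-a->q1 q0-b->q1 q0-c->q1 q1-a->q2 q1-b->q2 q1-c->q2 q2-a->q3 q2-b->q3 q2-c->q3 q3-a->q3 q3-b->q3 q3-c->q3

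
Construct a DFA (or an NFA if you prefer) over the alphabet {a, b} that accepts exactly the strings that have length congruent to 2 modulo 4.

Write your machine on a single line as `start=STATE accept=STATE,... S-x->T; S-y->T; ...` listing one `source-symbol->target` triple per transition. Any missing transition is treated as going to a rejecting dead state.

start=S0; accept=S2; S0-a->S1; S0-b->S1; S1-a->S2; S1-b->S2; S2-a->S3; S2-b->S3; S3-a->S0; S3-b->S0

Count input length modulo 4: every symbol advances one step around the cycle S0 → S1 → S2 → S3 → S0. Accept at S2.
A 4-state machine:
        a   b  
>  S0   S1  S1 
   S1   S2  S2 
 * S2   S3  S3 
   S3   S0  S0 
(> = start, * = accepting)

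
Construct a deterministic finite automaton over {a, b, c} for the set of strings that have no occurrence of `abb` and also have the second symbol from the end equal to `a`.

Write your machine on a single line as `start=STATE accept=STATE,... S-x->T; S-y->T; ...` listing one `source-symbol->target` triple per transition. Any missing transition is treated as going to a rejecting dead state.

Handle the two conditions separately and then intersect. One (4 states) tracks partial matches of the forbidden pattern `abb`; the other (13 states) tracks the last 2 symbols read. Each combined state is a pair, one component from each; accept when both components accept.
22 states suffice.
          a    b    c  
>  S0     S1   S2   S3 
   S1     S4   S5   S6 
   S2     S7   S8   S9 
   S3    S10  S11  S12 
 * S4     S4   S5   S6 
 * S5     S7  S13   S9 
 * S6    S10  S11  S12 
   S7     S4   S5   S6 
   S8     S7   S8   S9 
   S9    S10  S11  S12 
   S10    S4   S5   S6 
   S11    S7   S8   S9 
   S12   S10  S11  S12 
   S13   S14  S13  S15 
   S14   S16  S17  S18 
   S15   S19  S20  S21 
   S16   S16  S17  S18 
   S17   S14  S13  S15 
   S18   S19  S20  S21 
   S19   S16  S17  S18 
   S20   S14  S13  S15 
   S21   S19  S20  S21 
(> = start, * = accepting)

start=S0; accept=S4,S5,S6; S0-a->S1; S0-b->S2; S0-c->S3; S1-a->S4; S1-b->S5; S1-c->S6; S2-a->S7; S2-b->S8; S2-c->S9; S3-a->S10; S3-b->S11; S3-c->S12; S4-a->S4; S4-b->S5; S4-c->S6; S5-a->S7; S5-b->S13; S5-c->S9; S6-a->S10; S6-b->S11; S6-c->S12; S7-a->S4; S7-b->S5; S7-c->S6; S8-a->S7; S8-b->S8; S8-c->S9; S9-a->S10; S9-b->S11; S9-c->S12; S10-a->S4; S10-b->S5; S10-c->S6; S11-a->S7; S11-b->S8; S11-c->S9; S12-a->S10; S12-b->S11; S12-c->S12; S13-a->S14; S13-b->S13; S13-c->S15; S14-a->S16; S14-b->S17; S14-c->S18; S15-a->S19; S15-b->S20; S15-c->S21; S16-a->S16; S16-b->S17; S16-c->S18; S17-a->S14; S17-b->S13; S17-c->S15; S18-a->S19; S18-b->S20; S18-c->S21; S19-a->S16; S19-b->S17; S19-c->S18; S20-a->S14; S20-b->S13; S20-c->S15; S21-a->S19; S21-b->S20; S21-c->S21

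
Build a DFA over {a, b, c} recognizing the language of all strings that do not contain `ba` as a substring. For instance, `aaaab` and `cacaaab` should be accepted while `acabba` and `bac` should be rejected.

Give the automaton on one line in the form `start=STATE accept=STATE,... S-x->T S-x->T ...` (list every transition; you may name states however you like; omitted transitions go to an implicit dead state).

This is the complement of 'contains `ba`'. Use the same substring-matching states — S0 through S2 holding how much of `ba` has just been matched — but flip the accepting set: everything except the trap S2 accepts.
3 states suffice.
        a   b   c  
>* S0   S0  S1  S0 
 * S1   S2  S1  S0 
   S2   S2  S2  S2 
(> = start, * = accepting)

start=S0 accept=S0,S1 S0-a->S0 S0-b->S1 S0-c->S0 S1-a->S2 S1-b->S1 S1-c->S0 S2-a->S2 S2-b->S2 S2-c->S2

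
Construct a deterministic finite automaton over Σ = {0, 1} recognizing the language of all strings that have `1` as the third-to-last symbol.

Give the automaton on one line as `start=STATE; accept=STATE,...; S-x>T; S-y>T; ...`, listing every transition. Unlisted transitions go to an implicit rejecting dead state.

start=q0; accept=q11,q12,q13,q14; q0-0>q1; q0-1>q2; q1-0>q3; q1-1>q4; q2-0>q5; q2-1>q6; q3-0>q7; q3-1>q8; q4-0>q9; q4-1>q10; q5-0>q11; q5-1>q12; q6-0>q13; q6-1>q14; q7-0>q7; q7-1>q8; q8-0>q9; q8-1>q10; q9-0>q11; q9-1>q12; q10-0>q13; q10-1>q14; q11-0>q7; q11-1>q8; q12-0>q9; q12-1>q10; q13-0>q11; q13-1>q12; q14-0>q13; q14-1>q14

Because acceptance depends on a position counted from the end, the machine has to buffer the most recent 3 symbols. Make each state the string of the last up-to-3 symbols read; on input `x` shift the window left and append `x`. Accept when the buffered window has length 3 and begins with `1`.
With 15 states:
          0    1  
>  q0     q1   q2 
   q1     q3   q4 
   q2     q5   q6 
   q3     q7   q8 
   q4     q9  q10 
   q5    q11  q12 
   q6    q13  q14 
   q7     q7   q8 
   q8     q9  q10 
   q9    q11  q12 
   q10   q13  q14 
 * q11    q7   q8 
 * q12    q9  q10 
 * q13   q11  q12 
 * q14   q13  q14 
(> = start, * = accepting)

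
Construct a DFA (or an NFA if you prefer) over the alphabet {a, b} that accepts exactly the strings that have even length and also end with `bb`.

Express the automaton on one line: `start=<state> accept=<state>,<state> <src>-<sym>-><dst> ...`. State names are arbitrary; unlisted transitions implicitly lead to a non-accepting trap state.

start=q0 accept=q4 q0-a->q1 q0-b->q2 q1-a->q0 q1-b->q3 q2-a->q0 q2-b->q4 q3-a->q1 q3-b->q5 q4-a->q1 q4-b->q5 q5-a->q0 q5-b->q4

Handle the two conditions separately and then intersect. The first has 2 states tracking the input length modulo 2; the second has 3 states tracking how much of the suffix `bb` has currently been matched. A product state is a pair (one from each), accepting exactly when both do.
With 6 states:
        a   b  
>  q0   q1  q2 
   q1   q0  q3 
   q2   q0  q4 
   q3   q1  q5 
 * q4   q1  q5 
   q5   q0  q4 
(> = start, * = accepting)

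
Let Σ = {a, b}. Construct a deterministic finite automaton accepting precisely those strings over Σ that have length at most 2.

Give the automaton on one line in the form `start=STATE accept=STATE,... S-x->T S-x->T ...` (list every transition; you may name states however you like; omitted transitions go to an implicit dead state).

start=s0 accept=s0,s1,s2 s0-a->s1 s0-b->s1 s1-a->s2 s1-b->s2 s2-a->s3 s2-b->s3 s3-a->s3 s3-b->s3

We only need to distinguish lengths 0, 1, …, 2, and '>2'. Chain s0 → s1 → s2 → s3 on every symbol, with s3 looping. Accepting states: {s0, s1, s2}.
        a   b  
>* s0   s1  s1 
 * s1   s2  s2 
 * s2   s3  s3 
   s3   s3  s3 
(> = start, * = accepting)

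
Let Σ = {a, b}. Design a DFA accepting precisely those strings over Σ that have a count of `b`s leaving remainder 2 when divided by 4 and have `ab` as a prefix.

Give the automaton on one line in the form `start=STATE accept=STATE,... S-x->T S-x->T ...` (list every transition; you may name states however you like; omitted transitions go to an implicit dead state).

Run two small machines in parallel and take their product. One (4 states) tracks the count of `b`s modulo 4; the other (4 states) tracks whether the input so far still matches the prefix `ab`. Each combined state is a pair, one component from each; accept when both components accept. Equivalent product states are then merged.
A 7-state machine:
        a   b  
>  s0   s1  s2 
   s1   s2  s3 
   s2   s2  s2 
   s3   s3  s4 
 * s4   s4  s5 
   s5   s5  s6 
   s6   s6  s3 
(> = start, * = accepting)

start=s0 accept=s4 s0-a->s1 s0-b->s2 s1-a->s2 s1-b->s3 s2-a->s2 s2-b->s2 s3-a->s3 s3-b->s4 s4-a->s4 s4-b->s5 s5-a->s5 s5-b->s6 s6-a->s6 s6-b->s3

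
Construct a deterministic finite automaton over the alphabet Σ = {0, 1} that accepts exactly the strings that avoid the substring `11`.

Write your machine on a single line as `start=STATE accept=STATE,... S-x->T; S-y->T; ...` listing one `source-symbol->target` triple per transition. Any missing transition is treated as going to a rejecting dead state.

start=q0; accept=q0,q1; q0-0->q0; q0-1->q1; q1-0->q0; q1-1->q2; q2-0->q2; q2-1->q2

Track partial matches of the forbidden pattern `11`. State q2 is a dead state reached once `11` has occurred; every other state accepts. q0 means no part of `11` is currently matched.
With 3 states:
        0   1  
>* q0   q0  q1 
 * q1   q0  q2 
   q2   q2  q2 
(> = start, * = accepting)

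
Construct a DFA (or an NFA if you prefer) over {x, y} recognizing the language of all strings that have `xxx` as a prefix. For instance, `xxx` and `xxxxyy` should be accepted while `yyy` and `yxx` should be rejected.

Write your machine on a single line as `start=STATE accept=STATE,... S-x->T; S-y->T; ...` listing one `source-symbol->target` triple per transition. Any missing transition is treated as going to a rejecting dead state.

start=A; accept=D; A-x->B; A-y->E; B-x->C; B-y->E; C-x->D; C-y->E; D-x->D; D-y->D; E-x->E; E-y->E

Check the first 3 symbols one by one: A through C record how many have matched `xxx` so far; any wrong symbol goes to the dead state E. After all 3 match we enter the accepting sink D.
5 states suffice.
       x  y 
>  A   B  E 
   B   C  E 
   C   D  E 
 * D   D  D 
   E   E  E 
(> = start, * = accepting)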